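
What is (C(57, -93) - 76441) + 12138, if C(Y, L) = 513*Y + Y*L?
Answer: -40363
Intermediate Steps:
C(Y, L) = 513*Y + L*Y
(C(57, -93) - 76441) + 12138 = (57*(513 - 93) - 76441) + 12138 = (57*420 - 76441) + 12138 = (23940 - 76441) + 12138 = -52501 + 12138 = -40363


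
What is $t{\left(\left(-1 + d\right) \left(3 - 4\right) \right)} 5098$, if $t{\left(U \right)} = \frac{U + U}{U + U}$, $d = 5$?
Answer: $5098$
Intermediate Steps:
$t{\left(U \right)} = 1$ ($t{\left(U \right)} = \frac{2 U}{2 U} = 2 U \frac{1}{2 U} = 1$)
$t{\left(\left(-1 + d\right) \left(3 - 4\right) \right)} 5098 = 1 \cdot 5098 = 5098$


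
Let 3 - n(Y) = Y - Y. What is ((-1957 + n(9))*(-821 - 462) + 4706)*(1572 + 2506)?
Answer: 10242663664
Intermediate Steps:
n(Y) = 3 (n(Y) = 3 - (Y - Y) = 3 - 1*0 = 3 + 0 = 3)
((-1957 + n(9))*(-821 - 462) + 4706)*(1572 + 2506) = ((-1957 + 3)*(-821 - 462) + 4706)*(1572 + 2506) = (-1954*(-1283) + 4706)*4078 = (2506982 + 4706)*4078 = 2511688*4078 = 10242663664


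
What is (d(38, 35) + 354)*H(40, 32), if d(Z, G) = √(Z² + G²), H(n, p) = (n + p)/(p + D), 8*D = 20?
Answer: 16992/23 + 48*√2669/23 ≈ 846.60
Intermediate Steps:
D = 5/2 (D = (⅛)*20 = 5/2 ≈ 2.5000)
H(n, p) = (n + p)/(5/2 + p) (H(n, p) = (n + p)/(p + 5/2) = (n + p)/(5/2 + p))
d(Z, G) = √(G² + Z²)
(d(38, 35) + 354)*H(40, 32) = (√(35² + 38²) + 354)*(2*(40 + 32)/(5 + 2*32)) = (√(1225 + 1444) + 354)*(2*72/(5 + 64)) = (√2669 + 354)*(2*72/69) = (354 + √2669)*(2*(1/69)*72) = (354 + √2669)*(48/23) = 16992/23 + 48*√2669/23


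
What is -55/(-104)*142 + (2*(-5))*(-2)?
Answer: 4945/52 ≈ 95.096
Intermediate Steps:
-55/(-104)*142 + (2*(-5))*(-2) = -55*(-1/104)*142 - 10*(-2) = (55/104)*142 + 20 = 3905/52 + 20 = 4945/52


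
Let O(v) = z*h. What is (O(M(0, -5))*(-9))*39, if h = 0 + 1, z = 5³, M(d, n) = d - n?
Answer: -43875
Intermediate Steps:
z = 125
h = 1
O(v) = 125 (O(v) = 125*1 = 125)
(O(M(0, -5))*(-9))*39 = (125*(-9))*39 = -1125*39 = -43875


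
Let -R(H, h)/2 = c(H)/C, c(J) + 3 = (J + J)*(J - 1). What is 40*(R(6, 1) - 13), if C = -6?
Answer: 240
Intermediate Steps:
c(J) = -3 + 2*J*(-1 + J) (c(J) = -3 + (J + J)*(J - 1) = -3 + (2*J)*(-1 + J) = -3 + 2*J*(-1 + J))
R(H, h) = -1 - 2*H/3 + 2*H**2/3 (R(H, h) = -2*(-3 - 2*H + 2*H**2)/(-6) = -2*(-3 - 2*H + 2*H**2)*(-1)/6 = -2*(1/2 - H**2/3 + H/3) = -1 - 2*H/3 + 2*H**2/3)
40*(R(6, 1) - 13) = 40*((-1 - 2/3*6 + (2/3)*6**2) - 13) = 40*((-1 - 4 + (2/3)*36) - 13) = 40*((-1 - 4 + 24) - 13) = 40*(19 - 13) = 40*6 = 240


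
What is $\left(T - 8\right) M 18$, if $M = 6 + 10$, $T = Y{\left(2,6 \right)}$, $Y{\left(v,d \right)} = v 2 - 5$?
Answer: $-2592$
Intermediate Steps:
$Y{\left(v,d \right)} = -5 + 2 v$ ($Y{\left(v,d \right)} = 2 v - 5 = -5 + 2 v$)
$T = -1$ ($T = -5 + 2 \cdot 2 = -5 + 4 = -1$)
$M = 16$
$\left(T - 8\right) M 18 = \left(-1 - 8\right) 16 \cdot 18 = \left(-9\right) 16 \cdot 18 = \left(-144\right) 18 = -2592$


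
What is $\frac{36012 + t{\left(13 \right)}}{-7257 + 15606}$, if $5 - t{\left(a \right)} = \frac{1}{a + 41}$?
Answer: $\frac{1944917}{450846} \approx 4.3139$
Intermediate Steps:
$t{\left(a \right)} = 5 - \frac{1}{41 + a}$ ($t{\left(a \right)} = 5 - \frac{1}{a + 41} = 5 - \frac{1}{41 + a}$)
$\frac{36012 + t{\left(13 \right)}}{-7257 + 15606} = \frac{36012 + \frac{204 + 5 \cdot 13}{41 + 13}}{-7257 + 15606} = \frac{36012 + \frac{204 + 65}{54}}{8349} = \left(36012 + \frac{1}{54} \cdot 269\right) \frac{1}{8349} = \left(36012 + \frac{269}{54}\right) \frac{1}{8349} = \frac{1944917}{54} \cdot \frac{1}{8349} = \frac{1944917}{450846}$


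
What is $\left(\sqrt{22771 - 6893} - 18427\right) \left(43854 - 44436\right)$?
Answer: $10724514 - 582 \sqrt{15878} \approx 1.0651 \cdot 10^{7}$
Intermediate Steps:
$\left(\sqrt{22771 - 6893} - 18427\right) \left(43854 - 44436\right) = \left(\sqrt{15878} - 18427\right) \left(-582\right) = \left(-18427 + \sqrt{15878}\right) \left(-582\right) = 10724514 - 582 \sqrt{15878}$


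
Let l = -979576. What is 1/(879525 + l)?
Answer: -1/100051 ≈ -9.9949e-6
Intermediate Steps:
1/(879525 + l) = 1/(879525 - 979576) = 1/(-100051) = -1/100051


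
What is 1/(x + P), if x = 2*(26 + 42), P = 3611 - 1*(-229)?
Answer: 1/3976 ≈ 0.00025151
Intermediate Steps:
P = 3840 (P = 3611 + 229 = 3840)
x = 136 (x = 2*68 = 136)
1/(x + P) = 1/(136 + 3840) = 1/3976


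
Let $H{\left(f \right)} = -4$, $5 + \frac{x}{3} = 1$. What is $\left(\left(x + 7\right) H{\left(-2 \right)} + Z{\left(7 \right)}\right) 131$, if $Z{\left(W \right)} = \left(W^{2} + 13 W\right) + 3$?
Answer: $21353$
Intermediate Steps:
$Z{\left(W \right)} = 3 + W^{2} + 13 W$
$x = -12$ ($x = -15 + 3 \cdot 1 = -15 + 3 = -12$)
$\left(\left(x + 7\right) H{\left(-2 \right)} + Z{\left(7 \right)}\right) 131 = \left(\left(-12 + 7\right) \left(-4\right) + \left(3 + 7^{2} + 13 \cdot 7\right)\right) 131 = \left(\left(-5\right) \left(-4\right) + \left(3 + 49 + 91\right)\right) 131 = \left(20 + 143\right) 131 = 163 \cdot 131 = 21353$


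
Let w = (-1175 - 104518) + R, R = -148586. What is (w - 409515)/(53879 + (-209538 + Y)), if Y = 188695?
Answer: -331897/16518 ≈ -20.093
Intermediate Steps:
w = -254279 (w = (-1175 - 104518) - 148586 = -105693 - 148586 = -254279)
(w - 409515)/(53879 + (-209538 + Y)) = (-254279 - 409515)/(53879 + (-209538 + 188695)) = -663794/(53879 - 20843) = -663794/33036 = -663794*1/33036 = -331897/16518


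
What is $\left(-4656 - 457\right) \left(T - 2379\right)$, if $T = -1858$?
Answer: $21663781$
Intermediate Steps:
$\left(-4656 - 457\right) \left(T - 2379\right) = \left(-4656 - 457\right) \left(-1858 - 2379\right) = \left(-5113\right) \left(-4237\right) = 21663781$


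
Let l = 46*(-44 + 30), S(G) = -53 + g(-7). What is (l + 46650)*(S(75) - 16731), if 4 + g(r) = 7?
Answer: -772026686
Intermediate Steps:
g(r) = 3 (g(r) = -4 + 7 = 3)
S(G) = -50 (S(G) = -53 + 3 = -50)
l = -644 (l = 46*(-14) = -644)
(l + 46650)*(S(75) - 16731) = (-644 + 46650)*(-50 - 16731) = 46006*(-16781) = -772026686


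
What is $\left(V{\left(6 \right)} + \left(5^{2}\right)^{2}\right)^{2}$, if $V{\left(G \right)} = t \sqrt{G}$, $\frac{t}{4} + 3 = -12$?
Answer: $412225 - 75000 \sqrt{6} \approx 2.2851 \cdot 10^{5}$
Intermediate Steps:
$t = -60$ ($t = -12 + 4 \left(-12\right) = -12 - 48 = -60$)
$V{\left(G \right)} = - 60 \sqrt{G}$
$\left(V{\left(6 \right)} + \left(5^{2}\right)^{2}\right)^{2} = \left(- 60 \sqrt{6} + \left(5^{2}\right)^{2}\right)^{2} = \left(- 60 \sqrt{6} + 25^{2}\right)^{2} = \left(- 60 \sqrt{6} + 625\right)^{2} = \left(625 - 60 \sqrt{6}\right)^{2}$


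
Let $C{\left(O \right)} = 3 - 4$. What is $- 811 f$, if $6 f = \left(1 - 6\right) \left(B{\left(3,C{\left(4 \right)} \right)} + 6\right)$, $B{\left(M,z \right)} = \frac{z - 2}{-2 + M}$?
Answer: $\frac{4055}{2} \approx 2027.5$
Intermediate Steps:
$C{\left(O \right)} = -1$
$B{\left(M,z \right)} = \frac{-2 + z}{-2 + M}$
$f = - \frac{5}{2}$ ($f = \frac{\left(1 - 6\right) \left(\frac{-2 - 1}{-2 + 3} + 6\right)}{6} = \frac{\left(1 - 6\right) \left(1^{-1} \left(-3\right) + 6\right)}{6} = \frac{\left(-5\right) \left(1 \left(-3\right) + 6\right)}{6} = \frac{\left(-5\right) \left(-3 + 6\right)}{6} = \frac{\left(-5\right) 3}{6} = \frac{1}{6} \left(-15\right) = - \frac{5}{2} \approx -2.5$)
$- 811 f = \left(-811\right) \left(- \frac{5}{2}\right) = \frac{4055}{2}$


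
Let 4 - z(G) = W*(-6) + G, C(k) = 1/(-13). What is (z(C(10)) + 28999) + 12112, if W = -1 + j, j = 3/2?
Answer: 534535/13 ≈ 41118.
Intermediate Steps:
C(k) = -1/13
j = 3/2 (j = 3*(½) = 3/2 ≈ 1.5000)
W = ½ (W = -1 + 3/2 = ½ ≈ 0.50000)
z(G) = 7 - G (z(G) = 4 - ((½)*(-6) + G) = 4 - (-3 + G) = 4 + (3 - G) = 7 - G)
(z(C(10)) + 28999) + 12112 = ((7 - 1*(-1/13)) + 28999) + 12112 = ((7 + 1/13) + 28999) + 12112 = (92/13 + 28999) + 12112 = 377079/13 + 12112 = 534535/13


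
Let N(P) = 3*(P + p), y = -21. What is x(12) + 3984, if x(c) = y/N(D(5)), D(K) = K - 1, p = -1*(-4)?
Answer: 31865/8 ≈ 3983.1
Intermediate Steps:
p = 4
D(K) = -1 + K
N(P) = 12 + 3*P (N(P) = 3*(P + 4) = 3*(4 + P) = 12 + 3*P)
x(c) = -7/8 (x(c) = -21/(12 + 3*(-1 + 5)) = -21/(12 + 3*4) = -21/(12 + 12) = -21/24 = -21*1/24 = -7/8)
x(12) + 3984 = -7/8 + 3984 = 31865/8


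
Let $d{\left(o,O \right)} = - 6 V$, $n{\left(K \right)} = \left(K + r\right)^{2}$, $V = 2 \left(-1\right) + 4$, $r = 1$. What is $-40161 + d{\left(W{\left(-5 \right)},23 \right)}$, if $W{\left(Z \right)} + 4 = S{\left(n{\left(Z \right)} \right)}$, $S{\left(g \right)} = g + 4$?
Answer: $-40173$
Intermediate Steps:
$V = 2$ ($V = -2 + 4 = 2$)
$n{\left(K \right)} = \left(1 + K\right)^{2}$ ($n{\left(K \right)} = \left(K + 1\right)^{2} = \left(1 + K\right)^{2}$)
$S{\left(g \right)} = 4 + g$
$W{\left(Z \right)} = \left(1 + Z\right)^{2}$ ($W{\left(Z \right)} = -4 + \left(4 + \left(1 + Z\right)^{2}\right) = \left(1 + Z\right)^{2}$)
$d{\left(o,O \right)} = -12$ ($d{\left(o,O \right)} = \left(-6\right) 2 = -12$)
$-40161 + d{\left(W{\left(-5 \right)},23 \right)} = -40161 - 12 = -40173$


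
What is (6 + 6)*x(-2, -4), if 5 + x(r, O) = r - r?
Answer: -60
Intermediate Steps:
x(r, O) = -5 (x(r, O) = -5 + (r - r) = -5 + 0 = -5)
(6 + 6)*x(-2, -4) = (6 + 6)*(-5) = 12*(-5) = -60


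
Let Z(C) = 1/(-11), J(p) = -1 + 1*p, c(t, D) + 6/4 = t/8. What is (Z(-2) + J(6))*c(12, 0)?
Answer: 0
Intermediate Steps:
c(t, D) = -3/2 + t/8
J(p) = -1 + p
Z(C) = -1/11
(Z(-2) + J(6))*c(12, 0) = (-1/11 + (-1 + 6))*(-3/2 + (⅛)*12) = (-1/11 + 5)*(-3/2 + 3/2) = (54/11)*0 = 0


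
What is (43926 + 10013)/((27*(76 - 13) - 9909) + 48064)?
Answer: 53939/39856 ≈ 1.3533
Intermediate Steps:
(43926 + 10013)/((27*(76 - 13) - 9909) + 48064) = 53939/((27*63 - 9909) + 48064) = 53939/((1701 - 9909) + 48064) = 53939/(-8208 + 48064) = 53939/39856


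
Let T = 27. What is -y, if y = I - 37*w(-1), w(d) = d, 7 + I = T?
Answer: -57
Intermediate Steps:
I = 20 (I = -7 + 27 = 20)
y = 57 (y = 20 - 37*(-1) = 20 + 37 = 57)
-y = -1*57 = -57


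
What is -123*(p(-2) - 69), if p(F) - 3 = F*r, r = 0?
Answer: 8118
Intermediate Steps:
p(F) = 3 (p(F) = 3 + F*0 = 3 + 0 = 3)
-123*(p(-2) - 69) = -123*(3 - 69) = -123*(-66) = 8118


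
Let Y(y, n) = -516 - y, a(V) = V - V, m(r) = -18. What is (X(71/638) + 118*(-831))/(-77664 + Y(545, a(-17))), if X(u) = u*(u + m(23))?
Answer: 1596589235/1281781556 ≈ 1.2456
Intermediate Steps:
a(V) = 0
X(u) = u*(-18 + u) (X(u) = u*(u - 18) = u*(-18 + u))
(X(71/638) + 118*(-831))/(-77664 + Y(545, a(-17))) = ((71/638)*(-18 + 71/638) + 118*(-831))/(-77664 + (-516 - 1*545)) = ((71*(1/638))*(-18 + 71*(1/638)) - 98058)/(-77664 + (-516 - 545)) = (71*(-18 + 71/638)/638 - 98058)/(-77664 - 1061) = ((71/638)*(-11413/638) - 98058)/(-78725) = (-810323/407044 - 98058)*(-1/78725) = -39914730875/407044*(-1/78725) = 1596589235/1281781556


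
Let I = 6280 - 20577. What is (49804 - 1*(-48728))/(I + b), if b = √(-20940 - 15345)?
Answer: -704356002/102220247 - 49266*I*√36285/102220247 ≈ -6.8906 - 0.091807*I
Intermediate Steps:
I = -14297
b = I*√36285 (b = √(-36285) = I*√36285 ≈ 190.49*I)
(49804 - 1*(-48728))/(I + b) = (49804 - 1*(-48728))/(-14297 + I*√36285) = (49804 + 48728)/(-14297 + I*√36285) = 98532/(-14297 + I*√36285)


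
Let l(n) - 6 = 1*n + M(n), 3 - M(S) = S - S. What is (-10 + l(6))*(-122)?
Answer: -610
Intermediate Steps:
M(S) = 3 (M(S) = 3 - (S - S) = 3 - 1*0 = 3 + 0 = 3)
l(n) = 9 + n (l(n) = 6 + (1*n + 3) = 6 + (n + 3) = 6 + (3 + n) = 9 + n)
(-10 + l(6))*(-122) = (-10 + (9 + 6))*(-122) = (-10 + 15)*(-122) = 5*(-122) = -610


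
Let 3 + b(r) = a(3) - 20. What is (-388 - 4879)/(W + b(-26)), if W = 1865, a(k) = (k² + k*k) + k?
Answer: -229/81 ≈ -2.8272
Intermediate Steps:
a(k) = k + 2*k² (a(k) = (k² + k²) + k = 2*k² + k = k + 2*k²)
b(r) = -2 (b(r) = -3 + (3*(1 + 2*3) - 20) = -3 + (3*(1 + 6) - 20) = -3 + (3*7 - 20) = -3 + (21 - 20) = -3 + 1 = -2)
(-388 - 4879)/(W + b(-26)) = (-388 - 4879)/(1865 - 2) = -5267/1863 = -5267*1/1863 = -229/81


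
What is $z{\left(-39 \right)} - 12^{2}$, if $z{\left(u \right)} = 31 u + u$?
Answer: $-1392$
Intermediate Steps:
$z{\left(u \right)} = 32 u$
$z{\left(-39 \right)} - 12^{2} = 32 \left(-39\right) - 12^{2} = -1248 - 144 = -1392$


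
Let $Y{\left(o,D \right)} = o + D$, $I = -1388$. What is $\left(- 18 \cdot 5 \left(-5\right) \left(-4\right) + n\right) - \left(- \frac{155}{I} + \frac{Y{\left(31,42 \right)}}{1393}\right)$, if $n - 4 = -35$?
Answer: $- \frac{3540526443}{1933484} \approx -1831.2$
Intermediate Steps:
$Y{\left(o,D \right)} = D + o$
$n = -31$ ($n = 4 - 35 = -31$)
$\left(- 18 \cdot 5 \left(-5\right) \left(-4\right) + n\right) - \left(- \frac{155}{I} + \frac{Y{\left(31,42 \right)}}{1393}\right) = \left(- 18 \cdot 5 \left(-5\right) \left(-4\right) - 31\right) - \left(- \frac{155}{-1388} + \frac{42 + 31}{1393}\right) = \left(- 18 \left(\left(-25\right) \left(-4\right)\right) - 31\right) - \left(\left(-155\right) \left(- \frac{1}{1388}\right) + 73 \cdot \frac{1}{1393}\right) = \left(\left(-18\right) 100 - 31\right) - \left(\frac{155}{1388} + \frac{73}{1393}\right) = \left(-1800 - 31\right) - \frac{317239}{1933484} = -1831 - \frac{317239}{1933484} = - \frac{3540526443}{1933484}$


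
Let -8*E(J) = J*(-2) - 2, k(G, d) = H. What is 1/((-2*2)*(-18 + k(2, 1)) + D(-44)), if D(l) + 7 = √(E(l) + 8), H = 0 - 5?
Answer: 340/28911 - 2*I*√11/28911 ≈ 0.01176 - 0.00022944*I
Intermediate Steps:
H = -5
k(G, d) = -5
E(J) = ¼ + J/4 (E(J) = -(J*(-2) - 2)/8 = -(-2*J - 2)/8 = -(-2 - 2*J)/8 = ¼ + J/4)
D(l) = -7 + √(33/4 + l/4) (D(l) = -7 + √((¼ + l/4) + 8) = -7 + √(33/4 + l/4))
1/((-2*2)*(-18 + k(2, 1)) + D(-44)) = 1/((-2*2)*(-18 - 5) + (-7 + √(33 - 44)/2)) = 1/(-4*(-23) + (-7 + √(-11)/2)) = 1/(92 + (-7 + (I*√11)/2)) = 1/(92 + (-7 + I*√11/2)) = 1/(85 + I*√11/2)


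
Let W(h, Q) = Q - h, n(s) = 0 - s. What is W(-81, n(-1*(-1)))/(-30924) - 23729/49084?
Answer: -184430579/379468404 ≈ -0.48602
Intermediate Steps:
n(s) = -s
W(-81, n(-1*(-1)))/(-30924) - 23729/49084 = (-(-1)*(-1) - 1*(-81))/(-30924) - 23729/49084 = (-1*1 + 81)*(-1/30924) - 23729*1/49084 = (-1 + 81)*(-1/30924) - 23729/49084 = 80*(-1/30924) - 23729/49084 = -20/7731 - 23729/49084 = -184430579/379468404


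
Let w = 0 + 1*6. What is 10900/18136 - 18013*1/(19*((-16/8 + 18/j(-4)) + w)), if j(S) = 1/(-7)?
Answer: 21996873/2627453 ≈ 8.3719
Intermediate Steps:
w = 6 (w = 0 + 6 = 6)
j(S) = -1/7
10900/18136 - 18013*1/(19*((-16/8 + 18/j(-4)) + w)) = 10900/18136 - 18013*1/(19*((-16/8 + 18/(-1/7)) + 6)) = 10900*(1/18136) - 18013*1/(19*((-16*1/8 + 18*(-7)) + 6)) = 2725/4534 - 18013*1/(19*((-2 - 126) + 6)) = 2725/4534 - 18013*1/(19*(-128 + 6)) = 2725/4534 - 18013/((-122*19)) = 2725/4534 - 18013/(-2318) = 2725/4534 - 18013*(-1/2318) = 2725/4534 + 18013/2318 = 21996873/2627453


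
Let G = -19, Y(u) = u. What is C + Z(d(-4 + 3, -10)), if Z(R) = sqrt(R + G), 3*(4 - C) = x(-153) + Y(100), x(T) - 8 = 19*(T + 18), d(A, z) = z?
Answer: 823 + I*sqrt(29) ≈ 823.0 + 5.3852*I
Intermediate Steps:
x(T) = 350 + 19*T (x(T) = 8 + 19*(T + 18) = 8 + 19*(18 + T) = 8 + (342 + 19*T) = 350 + 19*T)
C = 823 (C = 4 - ((350 + 19*(-153)) + 100)/3 = 4 - ((350 - 2907) + 100)/3 = 4 - (-2557 + 100)/3 = 4 - 1/3*(-2457) = 4 + 819 = 823)
Z(R) = sqrt(-19 + R) (Z(R) = sqrt(R - 19) = sqrt(-19 + R))
C + Z(d(-4 + 3, -10)) = 823 + sqrt(-19 - 10) = 823 + sqrt(-29) = 823 + I*sqrt(29)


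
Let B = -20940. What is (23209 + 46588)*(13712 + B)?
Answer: -504492716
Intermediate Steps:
(23209 + 46588)*(13712 + B) = (23209 + 46588)*(13712 - 20940) = 69797*(-7228) = -504492716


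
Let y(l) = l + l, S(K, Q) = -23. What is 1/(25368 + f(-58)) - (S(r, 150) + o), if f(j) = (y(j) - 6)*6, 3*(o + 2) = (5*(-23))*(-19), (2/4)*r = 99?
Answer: -5775773/8212 ≈ -703.33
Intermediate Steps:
r = 198 (r = 2*99 = 198)
o = 2179/3 (o = -2 + ((5*(-23))*(-19))/3 = -2 + (-115*(-19))/3 = -2 + (1/3)*2185 = -2 + 2185/3 = 2179/3 ≈ 726.33)
y(l) = 2*l
f(j) = -36 + 12*j (f(j) = (2*j - 6)*6 = (-6 + 2*j)*6 = -36 + 12*j)
1/(25368 + f(-58)) - (S(r, 150) + o) = 1/(25368 + (-36 + 12*(-58))) - (-23 + 2179/3) = 1/(25368 + (-36 - 696)) - 1*2110/3 = 1/(25368 - 732) - 2110/3 = 1/24636 - 2110/3 = -5775773/8212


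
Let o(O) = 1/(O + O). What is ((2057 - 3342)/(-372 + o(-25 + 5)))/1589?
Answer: 51400/23645909 ≈ 0.0021737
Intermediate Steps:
o(O) = 1/(2*O)
((2057 - 3342)/(-372 + o(-25 + 5)))/1589 = ((2057 - 3342)/(-372 + 1/(2*(-25 + 5))))/1589 = -1285/(-372 + (½)/(-20))*(1/1589) = -1285/(-372 + (½)*(-1/20))*(1/1589) = -1285/(-372 - 1/40)*(1/1589) = -1285/(-14881/40)*(1/1589) = -1285*(-40/14881)*(1/1589) = (51400/14881)*(1/1589) = 51400/23645909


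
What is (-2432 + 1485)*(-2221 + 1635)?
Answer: 554942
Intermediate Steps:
(-2432 + 1485)*(-2221 + 1635) = -947*(-586) = 554942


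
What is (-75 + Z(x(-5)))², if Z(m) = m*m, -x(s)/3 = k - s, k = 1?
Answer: 62001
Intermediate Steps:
x(s) = -3 + 3*s (x(s) = -3*(1 - s) = -3 + 3*s)
Z(m) = m²
(-75 + Z(x(-5)))² = (-75 + (-3 + 3*(-5))²)² = (-75 + (-3 - 15)²)² = (-75 + (-18)²)² = (-75 + 324)² = 249² = 62001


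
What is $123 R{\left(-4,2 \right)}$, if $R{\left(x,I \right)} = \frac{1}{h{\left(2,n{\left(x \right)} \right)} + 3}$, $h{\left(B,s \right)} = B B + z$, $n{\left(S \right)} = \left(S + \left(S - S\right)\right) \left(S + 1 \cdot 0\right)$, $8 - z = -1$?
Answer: $\frac{123}{16} \approx 7.6875$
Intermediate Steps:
$z = 9$ ($z = 8 - -1 = 8 + 1 = 9$)
$n{\left(S \right)} = S^{2}$ ($n{\left(S \right)} = \left(S + 0\right) \left(S + 0\right) = S S = S^{2}$)
$h{\left(B,s \right)} = 9 + B^{2}$ ($h{\left(B,s \right)} = B B + 9 = B^{2} + 9 = 9 + B^{2}$)
$R{\left(x,I \right)} = \frac{1}{16}$ ($R{\left(x,I \right)} = \frac{1}{\left(9 + 2^{2}\right) + 3} = \frac{1}{\left(9 + 4\right) + 3} = \frac{1}{13 + 3} = \frac{1}{16}$)
$123 R{\left(-4,2 \right)} = 123 \cdot \frac{1}{16} = \frac{123}{16}$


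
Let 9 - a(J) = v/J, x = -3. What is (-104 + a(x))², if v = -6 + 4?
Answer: 82369/9 ≈ 9152.1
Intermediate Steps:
v = -2
a(J) = 9 + 2/J (a(J) = 9 - (-2)/J = 9 + 2/J)
(-104 + a(x))² = (-104 + (9 + 2/(-3)))² = (-104 + (9 + 2*(-⅓)))² = (-104 + (9 - ⅔))² = (-104 + 25/3)² = (-287/3)² = 82369/9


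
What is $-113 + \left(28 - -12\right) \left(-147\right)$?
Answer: $-5993$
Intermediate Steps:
$-113 + \left(28 - -12\right) \left(-147\right) = -113 + \left(28 + 12\right) \left(-147\right) = -113 + 40 \left(-147\right) = -113 - 5880 = -5993$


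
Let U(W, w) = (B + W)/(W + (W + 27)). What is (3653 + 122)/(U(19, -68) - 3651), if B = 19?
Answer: -245375/237277 ≈ -1.0341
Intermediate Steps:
U(W, w) = (19 + W)/(27 + 2*W) (U(W, w) = (19 + W)/(W + (W + 27)) = (19 + W)/(W + (27 + W)) = (19 + W)/(27 + 2*W))
(3653 + 122)/(U(19, -68) - 3651) = (3653 + 122)/((19 + 19)/(27 + 2*19) - 3651) = 3775/(38/(27 + 38) - 3651) = 3775/(38/65 - 3651) = 3775/(-237277/65) = 3775*(-65/237277) = -245375/237277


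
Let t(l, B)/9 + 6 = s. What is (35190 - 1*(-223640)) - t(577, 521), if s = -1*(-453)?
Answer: 254807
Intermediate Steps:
s = 453
t(l, B) = 4023 (t(l, B) = -54 + 9*453 = -54 + 4077 = 4023)
(35190 - 1*(-223640)) - t(577, 521) = (35190 - 1*(-223640)) - 1*4023 = (35190 + 223640) - 4023 = 258830 - 4023 = 254807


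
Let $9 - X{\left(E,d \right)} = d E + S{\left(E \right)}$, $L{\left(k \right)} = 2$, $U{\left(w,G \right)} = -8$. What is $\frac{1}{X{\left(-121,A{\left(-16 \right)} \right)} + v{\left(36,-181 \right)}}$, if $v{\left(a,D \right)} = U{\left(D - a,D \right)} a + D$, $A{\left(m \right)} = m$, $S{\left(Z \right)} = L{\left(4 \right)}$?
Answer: $- \frac{1}{2398} \approx -0.00041701$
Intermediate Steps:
$S{\left(Z \right)} = 2$
$X{\left(E,d \right)} = 7 - E d$ ($X{\left(E,d \right)} = 9 - \left(d E + 2\right) = 9 - \left(E d + 2\right) = 9 - \left(2 + E d\right) = 7 - E d$)
$v{\left(a,D \right)} = D - 8 a$ ($v{\left(a,D \right)} = - 8 a + D = D - 8 a$)
$\frac{1}{X{\left(-121,A{\left(-16 \right)} \right)} + v{\left(36,-181 \right)}} = \frac{1}{\left(7 - \left(-121\right) \left(-16\right)\right) - 469} = \frac{1}{\left(7 - 1936\right) - 469} = \frac{1}{-1929 - 469} = \frac{1}{-2398} = - \frac{1}{2398}$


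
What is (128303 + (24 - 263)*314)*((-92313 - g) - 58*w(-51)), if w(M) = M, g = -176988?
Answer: 4667070681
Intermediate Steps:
(128303 + (24 - 263)*314)*((-92313 - g) - 58*w(-51)) = (128303 + (24 - 263)*314)*((-92313 - 1*(-176988)) - 58*(-51)) = (128303 - 239*314)*((-92313 + 176988) + 2958) = (128303 - 75046)*(84675 + 2958) = 53257*87633 = 4667070681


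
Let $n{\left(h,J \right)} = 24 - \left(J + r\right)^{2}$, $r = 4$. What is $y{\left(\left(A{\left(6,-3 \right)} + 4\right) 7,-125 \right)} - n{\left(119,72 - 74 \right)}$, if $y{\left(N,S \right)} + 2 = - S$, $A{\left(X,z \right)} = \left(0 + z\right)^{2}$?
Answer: $103$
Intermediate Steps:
$A{\left(X,z \right)} = z^{2}$
$y{\left(N,S \right)} = -2 - S$
$n{\left(h,J \right)} = 24 - \left(4 + J\right)^{2}$ ($n{\left(h,J \right)} = 24 - \left(J + 4\right)^{2} = 24 - \left(4 + J\right)^{2}$)
$y{\left(\left(A{\left(6,-3 \right)} + 4\right) 7,-125 \right)} - n{\left(119,72 - 74 \right)} = \left(-2 - -125\right) - \left(24 - \left(4 + \left(72 - 74\right)\right)^{2}\right) = \left(-2 + 125\right) - \left(24 - \left(4 - 2\right)^{2}\right) = 123 - \left(24 - 2^{2}\right) = 123 - \left(24 - 4\right) = 123 - 20 = 103$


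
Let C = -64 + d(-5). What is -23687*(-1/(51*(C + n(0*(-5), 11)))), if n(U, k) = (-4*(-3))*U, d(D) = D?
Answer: -23687/3519 ≈ -6.7312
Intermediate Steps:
n(U, k) = 12*U
C = -69 (C = -64 - 5 = -69)
-23687*(-1/(51*(C + n(0*(-5), 11)))) = -23687*(-1/(51*(-69 + 12*(0*(-5))))) = -23687*(-1/(51*(-69 + 12*0))) = -23687*(-1/(51*(-69 + 0))) = -23687/((-69*(-51))) = -23687/3519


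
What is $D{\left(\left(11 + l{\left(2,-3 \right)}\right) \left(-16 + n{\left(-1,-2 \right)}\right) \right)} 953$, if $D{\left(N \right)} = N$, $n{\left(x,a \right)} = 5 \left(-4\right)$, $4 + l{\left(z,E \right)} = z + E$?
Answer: $-205848$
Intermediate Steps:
$l{\left(z,E \right)} = -4 + E + z$ ($l{\left(z,E \right)} = -4 + \left(z + E\right) = -4 + \left(E + z\right) = -4 + E + z$)
$n{\left(x,a \right)} = -20$
$D{\left(\left(11 + l{\left(2,-3 \right)}\right) \left(-16 + n{\left(-1,-2 \right)}\right) \right)} 953 = \left(11 - 5\right) \left(-16 - 20\right) 953 = \left(11 - 5\right) \left(-36\right) 953 = 6 \left(-36\right) 953 = \left(-216\right) 953 = -205848$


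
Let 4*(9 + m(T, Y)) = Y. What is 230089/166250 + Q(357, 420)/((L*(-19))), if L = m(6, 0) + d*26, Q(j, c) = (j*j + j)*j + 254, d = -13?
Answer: 399316055883/57688750 ≈ 6921.9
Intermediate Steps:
m(T, Y) = -9 + Y/4
Q(j, c) = 254 + j*(j + j²) (Q(j, c) = (j² + j)*j + 254 = (j + j²)*j + 254 = j*(j + j²) + 254 = 254 + j*(j + j²))
L = -347 (L = (-9 + (¼)*0) - 13*26 = (-9 + 0) - 338 = -9 - 338 = -347)
230089/166250 + Q(357, 420)/((L*(-19))) = 230089/166250 + (254 + 357² + 357³)/((-347*(-19))) = 230089*(1/166250) + (254 + 127449 + 45499293)/6593 = 230089/166250 + 45626996*(1/6593) = 230089/166250 + 45626996/6593 = 399316055883/57688750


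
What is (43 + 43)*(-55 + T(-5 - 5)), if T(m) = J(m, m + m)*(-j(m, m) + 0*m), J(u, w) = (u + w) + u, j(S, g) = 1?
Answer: -1290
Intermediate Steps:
J(u, w) = w + 2*u
T(m) = -4*m (T(m) = ((m + m) + 2*m)*(-1*1 + 0*m) = (2*m + 2*m)*(-1 + 0) = (4*m)*(-1) = -4*m)
(43 + 43)*(-55 + T(-5 - 5)) = (43 + 43)*(-55 - 4*(-5 - 5)) = 86*(-55 - 4*(-10)) = 86*(-55 + 40) = 86*(-15) = -1290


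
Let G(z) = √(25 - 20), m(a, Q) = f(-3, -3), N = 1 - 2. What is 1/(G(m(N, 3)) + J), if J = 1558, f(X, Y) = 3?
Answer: 1558/2427359 - √5/2427359 ≈ 0.00064093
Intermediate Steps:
N = -1
m(a, Q) = 3
G(z) = √5
1/(G(m(N, 3)) + J) = 1/(√5 + 1558) = 1/(1558 + √5)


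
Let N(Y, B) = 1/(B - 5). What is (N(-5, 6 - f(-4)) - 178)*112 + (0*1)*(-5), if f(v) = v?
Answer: -99568/5 ≈ -19914.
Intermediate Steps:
N(Y, B) = 1/(-5 + B)
(N(-5, 6 - f(-4)) - 178)*112 + (0*1)*(-5) = (1/(-5 + (6 - 1*(-4))) - 178)*112 + (0*1)*(-5) = (1/(-5 + (6 + 4)) - 178)*112 + 0*(-5) = (1/(-5 + 10) - 178)*112 + 0 = (1/5 - 178)*112 + 0 = (⅕ - 178)*112 + 0 = -889/5*112 + 0 = -99568/5 + 0 = -99568/5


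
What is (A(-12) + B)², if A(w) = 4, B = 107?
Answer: 12321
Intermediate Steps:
(A(-12) + B)² = (4 + 107)² = 111² = 12321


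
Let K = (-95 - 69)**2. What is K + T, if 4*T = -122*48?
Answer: 25432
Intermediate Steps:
T = -1464 (T = (-122*48)/4 = (1/4)*(-5856) = -1464)
K = 26896 (K = (-164)**2 = 26896)
K + T = 26896 - 1464 = 25432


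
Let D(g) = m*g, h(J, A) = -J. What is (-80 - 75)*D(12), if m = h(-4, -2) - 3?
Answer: -1860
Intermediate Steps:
m = 1 (m = -1*(-4) - 3 = 4 - 3 = 1)
D(g) = g (D(g) = 1*g = g)
(-80 - 75)*D(12) = (-80 - 75)*12 = -155*12 = -1860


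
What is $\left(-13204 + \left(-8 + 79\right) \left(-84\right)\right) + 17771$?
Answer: $-1397$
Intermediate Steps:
$\left(-13204 + \left(-8 + 79\right) \left(-84\right)\right) + 17771 = \left(-13204 + 71 \left(-84\right)\right) + 17771 = \left(-13204 - 5964\right) + 17771 = -19168 + 17771 = -1397$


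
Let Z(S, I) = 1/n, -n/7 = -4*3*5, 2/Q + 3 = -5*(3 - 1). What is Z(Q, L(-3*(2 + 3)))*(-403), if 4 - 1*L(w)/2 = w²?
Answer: -403/420 ≈ -0.95952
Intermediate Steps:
Q = -2/13 (Q = 2/(-3 - 5*(3 - 1)) = 2/(-3 - 5*2) = 2/(-3 - 10) = 2/(-13) = 2*(-1/13) = -2/13 ≈ -0.15385)
n = 420 (n = -7*(-4*3)*5 = -(-84)*5 = -7*(-60) = 420)
L(w) = 8 - 2*w²
Z(S, I) = 1/420
Z(Q, L(-3*(2 + 3)))*(-403) = (1/420)*(-403) = -403/420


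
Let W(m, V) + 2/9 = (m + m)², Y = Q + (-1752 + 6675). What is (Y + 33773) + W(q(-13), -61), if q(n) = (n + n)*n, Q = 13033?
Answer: 4578343/9 ≈ 5.0871e+5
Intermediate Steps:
q(n) = 2*n² (q(n) = (2*n)*n = 2*n²)
Y = 17956 (Y = 13033 + (-1752 + 6675) = 13033 + 4923 = 17956)
W(m, V) = -2/9 + 4*m² (W(m, V) = -2/9 + (m + m)² = -2/9 + (2*m)² = -2/9 + 4*m²)
(Y + 33773) + W(q(-13), -61) = (17956 + 33773) + (-2/9 + 4*(2*(-13)²)²) = 51729 + (-2/9 + 4*(2*169)²) = 51729 + (-2/9 + 4*338²) = 51729 + (-2/9 + 4*114244) = 51729 + (-2/9 + 456976) = 51729 + 4112782/9 = 4578343/9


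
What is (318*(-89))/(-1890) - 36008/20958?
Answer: 2083723/157185 ≈ 13.257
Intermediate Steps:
(318*(-89))/(-1890) - 36008/20958 = -28302*(-1/1890) - 36008*1/20958 = 4717/315 - 2572/1497 = 2083723/157185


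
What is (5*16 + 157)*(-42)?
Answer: -9954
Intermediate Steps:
(5*16 + 157)*(-42) = (80 + 157)*(-42) = 237*(-42) = -9954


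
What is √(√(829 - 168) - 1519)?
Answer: √(-1519 + √661) ≈ 38.643*I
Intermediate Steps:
√(√(829 - 168) - 1519) = √(√661 - 1519) = √(-1519 + √661)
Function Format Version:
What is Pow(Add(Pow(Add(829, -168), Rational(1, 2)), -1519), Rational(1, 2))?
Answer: Pow(Add(-1519, Pow(661, Rational(1, 2))), Rational(1, 2)) ≈ Mul(38.643, I)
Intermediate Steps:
Pow(Add(Pow(Add(829, -168), Rational(1, 2)), -1519), Rational(1, 2)) = Pow(Add(Pow(661, Rational(1, 2)), -1519), Rational(1, 2)) = Pow(Add(-1519, Pow(661, Rational(1, 2))), Rational(1, 2))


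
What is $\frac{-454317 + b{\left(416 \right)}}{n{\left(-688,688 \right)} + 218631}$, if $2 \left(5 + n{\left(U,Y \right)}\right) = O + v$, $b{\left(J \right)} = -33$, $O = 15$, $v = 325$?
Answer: $- \frac{75725}{36466} \approx -2.0766$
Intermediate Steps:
$n{\left(U,Y \right)} = 165$ ($n{\left(U,Y \right)} = -5 + \frac{15 + 325}{2} = -5 + \frac{1}{2} \cdot 340 = -5 + 170 = 165$)
$\frac{-454317 + b{\left(416 \right)}}{n{\left(-688,688 \right)} + 218631} = \frac{-454317 - 33}{165 + 218631} = - \frac{454350}{218796} = \left(-454350\right) \frac{1}{218796} = - \frac{75725}{36466}$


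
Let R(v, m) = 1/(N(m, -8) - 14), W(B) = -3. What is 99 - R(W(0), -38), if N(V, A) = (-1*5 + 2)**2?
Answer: 496/5 ≈ 99.200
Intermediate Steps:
N(V, A) = 9 (N(V, A) = (-5 + 2)**2 = (-3)**2 = 9)
R(v, m) = -1/5 (R(v, m) = 1/(9 - 14) = 1/(-5) = -1/5)
99 - R(W(0), -38) = 99 - 1*(-1/5) = 99 + 1/5 = 496/5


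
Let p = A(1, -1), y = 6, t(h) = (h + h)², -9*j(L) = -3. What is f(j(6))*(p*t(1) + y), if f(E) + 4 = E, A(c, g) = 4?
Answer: -242/3 ≈ -80.667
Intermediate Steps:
j(L) = ⅓ (j(L) = -⅑*(-3) = ⅓)
t(h) = 4*h² (t(h) = (2*h)² = 4*h²)
f(E) = -4 + E
p = 4
f(j(6))*(p*t(1) + y) = (-4 + ⅓)*(4*(4*1²) + 6) = -11*(4*(4*1) + 6)/3 = -11*(4*4 + 6)/3 = -11*(16 + 6)/3 = -11/3*22 = -242/3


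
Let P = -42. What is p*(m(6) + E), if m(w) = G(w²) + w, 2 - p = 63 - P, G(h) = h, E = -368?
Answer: 33578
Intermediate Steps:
p = -103 (p = 2 - (63 - 1*(-42)) = 2 - (63 + 42) = 2 - 1*105 = 2 - 105 = -103)
m(w) = w + w² (m(w) = w² + w = w + w²)
p*(m(6) + E) = -103*(6*(1 + 6) - 368) = -103*(6*7 - 368) = -103*(42 - 368) = -103*(-326) = 33578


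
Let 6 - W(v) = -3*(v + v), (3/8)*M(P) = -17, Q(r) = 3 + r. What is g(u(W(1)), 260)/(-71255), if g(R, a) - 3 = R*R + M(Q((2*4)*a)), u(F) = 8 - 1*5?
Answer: 20/42753 ≈ 0.00046780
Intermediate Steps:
M(P) = -136/3 (M(P) = (8/3)*(-17) = -136/3)
W(v) = 6 + 6*v (W(v) = 6 - (-3)*(v + v) = 6 - (-3)*2*v = 6 - (-6)*v = 6 + 6*v)
u(F) = 3 (u(F) = 8 - 5 = 3)
g(R, a) = -127/3 + R² (g(R, a) = 3 + (R*R - 136/3) = 3 + (R² - 136/3) = 3 + (-136/3 + R²) = -127/3 + R²)
g(u(W(1)), 260)/(-71255) = (-127/3 + 3²)/(-71255) = (-127/3 + 9)*(-1/71255) = -100/3*(-1/71255) = 20/42753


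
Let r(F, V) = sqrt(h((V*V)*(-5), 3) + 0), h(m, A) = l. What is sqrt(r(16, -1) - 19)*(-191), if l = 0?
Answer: -191*I*sqrt(19) ≈ -832.55*I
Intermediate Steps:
h(m, A) = 0
r(F, V) = 0 (r(F, V) = sqrt(0 + 0) = sqrt(0) = 0)
sqrt(r(16, -1) - 19)*(-191) = sqrt(0 - 19)*(-191) = sqrt(-19)*(-191) = (I*sqrt(19))*(-191) = -191*I*sqrt(19)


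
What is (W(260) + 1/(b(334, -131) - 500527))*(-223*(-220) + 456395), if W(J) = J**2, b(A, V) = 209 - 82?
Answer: 1139869766846303/33360 ≈ 3.4169e+10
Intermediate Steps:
b(A, V) = 127
(W(260) + 1/(b(334, -131) - 500527))*(-223*(-220) + 456395) = (260**2 + 1/(127 - 500527))*(-223*(-220) + 456395) = (67600 + 1/(-500400))*(49060 + 456395) = (67600 - 1/500400)*505455 = (33827039999/500400)*505455 = 1139869766846303/33360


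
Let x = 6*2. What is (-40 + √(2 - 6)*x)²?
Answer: 1024 - 1920*I ≈ 1024.0 - 1920.0*I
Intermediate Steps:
x = 12
(-40 + √(2 - 6)*x)² = (-40 + √(2 - 6)*12)² = (-40 + √(-4)*12)² = (-40 + (2*I)*12)² = (-40 + 24*I)²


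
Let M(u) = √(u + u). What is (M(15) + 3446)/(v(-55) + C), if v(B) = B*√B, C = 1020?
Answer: 702984/241355 + 204*√30/241355 + 11*I*√66/48271 + 37906*I*√55/241355 ≈ 2.9173 + 1.1666*I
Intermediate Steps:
M(u) = √2*√u (M(u) = √(2*u) = √2*√u)
v(B) = B^(3/2)
(M(15) + 3446)/(v(-55) + C) = (√2*√15 + 3446)/((-55)^(3/2) + 1020) = (√30 + 3446)/(-55*I*√55 + 1020) = (3446 + √30)/(1020 - 55*I*√55)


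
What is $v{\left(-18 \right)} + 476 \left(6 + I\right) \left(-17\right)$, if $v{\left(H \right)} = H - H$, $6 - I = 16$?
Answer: $32368$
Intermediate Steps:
$I = -10$ ($I = 6 - 16 = -10$)
$v{\left(H \right)} = 0$
$v{\left(-18 \right)} + 476 \left(6 + I\right) \left(-17\right) = 0 + 476 \left(6 - 10\right) \left(-17\right) = 0 + 476 \left(\left(-4\right) \left(-17\right)\right) = 0 + 476 \cdot 68 = 0 + 32368 = 32368$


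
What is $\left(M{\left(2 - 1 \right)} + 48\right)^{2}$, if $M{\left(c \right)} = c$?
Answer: $2401$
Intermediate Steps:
$\left(M{\left(2 - 1 \right)} + 48\right)^{2} = \left(\left(2 - 1\right) + 48\right)^{2} = \left(1 + 48\right)^{2} = 49^{2} = 2401$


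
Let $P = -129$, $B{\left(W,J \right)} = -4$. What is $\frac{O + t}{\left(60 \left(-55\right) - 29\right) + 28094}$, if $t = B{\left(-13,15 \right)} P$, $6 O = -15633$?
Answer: $- \frac{1393}{16510} \approx -0.084373$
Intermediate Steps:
$O = - \frac{5211}{2}$ ($O = \frac{1}{6} \left(-15633\right) = - \frac{5211}{2} \approx -2605.5$)
$t = 516$ ($t = \left(-4\right) \left(-129\right) = 516$)
$\frac{O + t}{\left(60 \left(-55\right) - 29\right) + 28094} = \frac{- \frac{5211}{2} + 516}{\left(60 \left(-55\right) - 29\right) + 28094} = - \frac{4179}{2 \left(\left(-3300 - 29\right) + 28094\right)} = - \frac{4179}{2 \left(-3329 + 28094\right)} = - \frac{4179}{2 \cdot 24765} = \left(- \frac{4179}{2}\right) \frac{1}{24765} = - \frac{1393}{16510}$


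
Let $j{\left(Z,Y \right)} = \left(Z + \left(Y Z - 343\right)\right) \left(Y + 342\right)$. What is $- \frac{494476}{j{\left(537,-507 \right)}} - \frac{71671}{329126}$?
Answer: $- \frac{3380108059451}{14774704756350} \approx -0.22878$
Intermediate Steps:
$j{\left(Z,Y \right)} = \left(342 + Y\right) \left(-343 + Z + Y Z\right)$ ($j{\left(Z,Y \right)} = \left(Z + \left(Y Z - 343\right)\right) \left(342 + Y\right) = \left(Z + \left(-343 + Y Z\right)\right) \left(342 + Y\right) = \left(-343 + Z + Y Z\right) \left(342 + Y\right) = \left(342 + Y\right) \left(-343 + Z + Y Z\right)$)
$- \frac{494476}{j{\left(537,-507 \right)}} - \frac{71671}{329126} = - \frac{494476}{-117306 - -173901 + 342 \cdot 537 + 537 \left(-507\right)^{2} + 343 \left(-507\right) 537} - \frac{71671}{329126} = - \frac{494476}{-117306 + 173901 + 183654 + 537 \cdot 257049 - 93384837} - \frac{71671}{329126} = - \frac{494476}{-117306 + 173901 + 183654 + 138035313 - 93384837} - \frac{71671}{329126} = - \frac{494476}{44890725} - \frac{71671}{329126} = - \frac{3380108059451}{14774704756350}$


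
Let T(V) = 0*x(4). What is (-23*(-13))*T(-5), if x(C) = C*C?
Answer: 0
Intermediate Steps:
x(C) = C²
T(V) = 0 (T(V) = 0*4² = 0*16 = 0)
(-23*(-13))*T(-5) = -23*(-13)*0 = 299*0 = 0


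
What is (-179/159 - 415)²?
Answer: 4377674896/25281 ≈ 1.7316e+5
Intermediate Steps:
(-179/159 - 415)² = (-66164/159)² = 4377674896/25281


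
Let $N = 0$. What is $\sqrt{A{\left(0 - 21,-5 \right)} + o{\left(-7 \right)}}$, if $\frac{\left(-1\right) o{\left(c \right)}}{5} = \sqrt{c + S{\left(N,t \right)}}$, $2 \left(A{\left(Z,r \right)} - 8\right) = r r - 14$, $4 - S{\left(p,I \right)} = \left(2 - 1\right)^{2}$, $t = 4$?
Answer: $\frac{\sqrt{54 - 40 i}}{2} \approx 3.8923 - 1.2846 i$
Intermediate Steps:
$S{\left(p,I \right)} = 3$ ($S{\left(p,I \right)} = 4 - \left(2 - 1\right)^{2} = 4 - 1^{2} = 4 - 1 = 3$)
$A{\left(Z,r \right)} = 1 + \frac{r^{2}}{2}$ ($A{\left(Z,r \right)} = 8 + \frac{r r - 14}{2} = 8 + \frac{r^{2} - 14}{2} = 8 + \frac{-14 + r^{2}}{2} = 8 + \left(-7 + \frac{r^{2}}{2}\right) = 1 + \frac{r^{2}}{2}$)
$o{\left(c \right)} = - 5 \sqrt{3 + c}$ ($o{\left(c \right)} = - 5 \sqrt{c + 3} = - 5 \sqrt{3 + c}$)
$\sqrt{A{\left(0 - 21,-5 \right)} + o{\left(-7 \right)}} = \sqrt{\left(1 + \frac{\left(-5\right)^{2}}{2}\right) - 5 \sqrt{3 - 7}} = \sqrt{\left(1 + \frac{1}{2} \cdot 25\right) - 5 \sqrt{-4}} = \sqrt{\left(1 + \frac{25}{2}\right) - 5 \cdot 2 i} = \sqrt{\frac{27}{2} - 10 i}$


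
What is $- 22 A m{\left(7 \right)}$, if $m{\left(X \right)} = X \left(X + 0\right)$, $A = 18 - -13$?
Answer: $-33418$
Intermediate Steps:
$A = 31$ ($A = 18 + 13 = 31$)
$m{\left(X \right)} = X^{2}$ ($m{\left(X \right)} = X X = X^{2}$)
$- 22 A m{\left(7 \right)} = \left(-22\right) 31 \cdot 7^{2} = \left(-682\right) 49 = -33418$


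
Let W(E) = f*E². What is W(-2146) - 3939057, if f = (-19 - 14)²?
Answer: 5011250067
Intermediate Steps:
f = 1089 (f = (-33)² = 1089)
W(E) = 1089*E²
W(-2146) - 3939057 = 1089*(-2146)² - 3939057 = 1089*4605316 - 3939057 = 5015189124 - 3939057 = 5011250067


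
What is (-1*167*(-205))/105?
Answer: 6847/21 ≈ 326.05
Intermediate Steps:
(-1*167*(-205))/105 = -167*(-205)*(1/105) = 34235*(1/105) = 6847/21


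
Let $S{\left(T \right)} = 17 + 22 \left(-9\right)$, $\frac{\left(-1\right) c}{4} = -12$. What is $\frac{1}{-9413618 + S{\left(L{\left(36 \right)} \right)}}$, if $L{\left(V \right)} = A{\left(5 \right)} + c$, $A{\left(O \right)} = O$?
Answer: $- \frac{1}{9413799} \approx -1.0623 \cdot 10^{-7}$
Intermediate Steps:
$c = 48$ ($c = \left(-4\right) \left(-12\right) = 48$)
$L{\left(V \right)} = 53$ ($L{\left(V \right)} = 5 + 48 = 53$)
$S{\left(T \right)} = -181$ ($S{\left(T \right)} = 17 - 198 = -181$)
$\frac{1}{-9413618 + S{\left(L{\left(36 \right)} \right)}} = \frac{1}{-9413618 - 181} = \frac{1}{-9413799} = - \frac{1}{9413799}$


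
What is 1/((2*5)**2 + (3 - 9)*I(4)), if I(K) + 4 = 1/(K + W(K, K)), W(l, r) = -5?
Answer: 1/130 ≈ 0.0076923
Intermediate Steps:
I(K) = -4 + 1/(-5 + K) (I(K) = -4 + 1/(K - 5) = -4 + 1/(-5 + K))
1/((2*5)**2 + (3 - 9)*I(4)) = 1/((2*5)**2 + (3 - 9)*((21 - 4*4)/(-5 + 4))) = 1/(10**2 - 6*(21 - 16)/(-1)) = 1/(100 - (-6)*5) = 1/(100 - 6*(-5)) = 1/(100 + 30) = 1/130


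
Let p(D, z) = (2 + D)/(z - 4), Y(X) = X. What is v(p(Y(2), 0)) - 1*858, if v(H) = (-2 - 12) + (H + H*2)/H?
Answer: -869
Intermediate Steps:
p(D, z) = (2 + D)/(-4 + z)
v(H) = -11 (v(H) = -14 + (H + 2*H)/H = -14 + (3*H)/H = -14 + 3 = -11)
v(p(Y(2), 0)) - 1*858 = -11 - 1*858 = -11 - 858 = -869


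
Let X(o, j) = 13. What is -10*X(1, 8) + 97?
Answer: -33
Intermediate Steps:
-10*X(1, 8) + 97 = -10*13 + 97 = -130 + 97 = -33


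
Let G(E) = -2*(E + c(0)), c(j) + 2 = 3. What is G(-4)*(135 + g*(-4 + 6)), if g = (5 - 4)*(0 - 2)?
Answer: 786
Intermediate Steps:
c(j) = 1 (c(j) = -2 + 3 = 1)
G(E) = -2 - 2*E (G(E) = -2*(E + 1) = -2*(1 + E) = -2 - 2*E)
g = -2 (g = 1*(-2) = -2)
G(-4)*(135 + g*(-4 + 6)) = (-2 - 2*(-4))*(135 - 2*(-4 + 6)) = (-2 + 8)*(135 - 2*2) = 6*(135 - 4) = 6*131 = 786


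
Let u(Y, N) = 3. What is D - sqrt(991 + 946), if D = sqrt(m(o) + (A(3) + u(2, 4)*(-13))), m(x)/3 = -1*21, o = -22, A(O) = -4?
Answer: -sqrt(1937) + I*sqrt(106) ≈ -44.011 + 10.296*I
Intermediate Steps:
m(x) = -63 (m(x) = 3*(-1*21) = 3*(-21) = -63)
D = I*sqrt(106) (D = sqrt(-63 + (-4 + 3*(-13))) = sqrt(-63 + (-4 - 39)) = sqrt(-63 - 43) = sqrt(-106) = I*sqrt(106) ≈ 10.296*I)
D - sqrt(991 + 946) = I*sqrt(106) - sqrt(991 + 946) = I*sqrt(106) - sqrt(1937) = -sqrt(1937) + I*sqrt(106)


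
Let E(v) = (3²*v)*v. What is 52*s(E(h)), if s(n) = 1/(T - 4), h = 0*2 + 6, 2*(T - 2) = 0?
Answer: -26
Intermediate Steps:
T = 2 (T = 2 + (½)*0 = 2 + 0 = 2)
h = 6 (h = 0 + 6 = 6)
E(v) = 9*v² (E(v) = (9*v)*v = 9*v²)
s(n) = -½ (s(n) = 1/(2 - 4) = 1/(-2) = -½)
52*s(E(h)) = 52*(-½) = -26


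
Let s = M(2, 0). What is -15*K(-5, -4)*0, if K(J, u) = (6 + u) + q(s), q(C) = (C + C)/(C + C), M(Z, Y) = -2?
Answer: 0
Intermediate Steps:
s = -2
q(C) = 1 (q(C) = (2*C)/((2*C)) = (2*C)*(1/(2*C)) = 1)
K(J, u) = 7 + u (K(J, u) = (6 + u) + 1 = 7 + u)
-15*K(-5, -4)*0 = -15*(7 - 4)*0 = -15*3*0 = -45*0 = 0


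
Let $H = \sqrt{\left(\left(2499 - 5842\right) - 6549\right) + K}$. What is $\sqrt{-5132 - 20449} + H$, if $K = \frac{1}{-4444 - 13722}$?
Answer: $i \left(\sqrt{25581} + \frac{\sqrt{3264395194118}}{18166}\right) \approx 259.4 i$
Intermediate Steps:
$K = - \frac{1}{18166}$ ($K = \frac{1}{-18166} = - \frac{1}{18166} \approx -5.5048 \cdot 10^{-5}$)
$H = \frac{i \sqrt{3264395194118}}{18166}$ ($H = \sqrt{\left(\left(2499 - 5842\right) - 6549\right) - \frac{1}{18166}} = \sqrt{\left(-3343 - 6549\right) - \frac{1}{18166}} = \sqrt{-9892 - \frac{1}{18166}} = \sqrt{- \frac{179698073}{18166}} = \frac{i \sqrt{3264395194118}}{18166} \approx 99.458 i$)
$\sqrt{-5132 - 20449} + H = \sqrt{-5132 - 20449} + \frac{i \sqrt{3264395194118}}{18166} = \sqrt{-25581} + \frac{i \sqrt{3264395194118}}{18166} = i \sqrt{25581} + \frac{i \sqrt{3264395194118}}{18166}$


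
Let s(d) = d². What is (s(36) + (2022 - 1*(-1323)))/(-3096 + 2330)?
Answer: -4641/766 ≈ -6.0587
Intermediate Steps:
(s(36) + (2022 - 1*(-1323)))/(-3096 + 2330) = (36² + (2022 - 1*(-1323)))/(-3096 + 2330) = (1296 + (2022 + 1323))/(-766) = (1296 + 3345)*(-1/766) = 4641*(-1/766) = -4641/766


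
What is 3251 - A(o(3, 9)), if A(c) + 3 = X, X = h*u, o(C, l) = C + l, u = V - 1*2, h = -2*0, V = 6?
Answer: 3254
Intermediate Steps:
h = 0
u = 4 (u = 6 - 1*2 = 6 - 2 = 4)
X = 0 (X = 0*4 = 0)
A(c) = -3 (A(c) = -3 + 0 = -3)
3251 - A(o(3, 9)) = 3251 - 1*(-3) = 3251 + 3 = 3254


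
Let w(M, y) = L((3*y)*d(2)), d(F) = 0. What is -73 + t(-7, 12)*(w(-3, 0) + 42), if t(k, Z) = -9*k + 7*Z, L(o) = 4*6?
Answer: 9629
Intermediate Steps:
L(o) = 24
w(M, y) = 24
-73 + t(-7, 12)*(w(-3, 0) + 42) = -73 + (-9*(-7) + 7*12)*(24 + 42) = -73 + (63 + 84)*66 = -73 + 147*66 = -73 + 9702 = 9629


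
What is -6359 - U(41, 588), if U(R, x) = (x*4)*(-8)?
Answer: 12457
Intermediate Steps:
U(R, x) = -32*x (U(R, x) = (4*x)*(-8) = -32*x)
-6359 - U(41, 588) = -6359 - (-32)*588 = -6359 - 1*(-18816) = -6359 + 18816 = 12457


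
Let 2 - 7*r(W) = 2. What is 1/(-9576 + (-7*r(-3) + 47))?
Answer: -1/9529 ≈ -0.00010494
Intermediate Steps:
r(W) = 0 (r(W) = 2/7 - ⅐*2 = 2/7 - 2/7 = 0)
1/(-9576 + (-7*r(-3) + 47)) = 1/(-9576 + (-7*0 + 47)) = 1/(-9576 + (0 + 47)) = 1/(-9576 + 47) = 1/(-9529) = -1/9529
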